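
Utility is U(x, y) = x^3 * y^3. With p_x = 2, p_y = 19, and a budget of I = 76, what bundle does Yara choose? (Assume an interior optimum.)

x* = 19, y* = 2

MU_x = 3·x^2·y^3 and MU_y = 3·x^3·y^2.
MRS = MU_x/MU_y = y/x.
Tangency: set MRS = p_x/p_y = 2/19.
So y/x = 2/19, i.e. y = (2/19)·x.
Substitute into the budget 2·x + 19·y = 76: 4·x = 76, so x* = 19.
Then y* = (2/19)·19 = 2.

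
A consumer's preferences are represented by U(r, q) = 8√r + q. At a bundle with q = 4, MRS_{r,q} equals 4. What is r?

MU_r = 8/(2√r), MU_q = 1.
MRS = 8/(2√r) ÷ 1.
MRS depends only on r: 4/√r = 4 ⇒ √r = 4/4 = 1 ⇒ r = 1.

r = 1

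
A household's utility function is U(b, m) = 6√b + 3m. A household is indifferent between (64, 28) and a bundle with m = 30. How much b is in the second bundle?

U(64, 28) = 132.
Set U(b, 30) = 132 and solve.
With m = 30: 6√b = 132 − 3·30 = 42, so √b = 7 and b = 49.
Check: U(49, 30) = 132.

b = 49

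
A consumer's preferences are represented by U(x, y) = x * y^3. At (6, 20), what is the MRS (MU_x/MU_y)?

MU_x = y^3 and MU_y = 3·x·y^2.
MRS = MU_x/MU_y = (1/3)·y/x.
At (6, 20): MRS = 10/9.
That is, one extra unit of x is worth 10/9 units of y at the margin.

MRS = 10/9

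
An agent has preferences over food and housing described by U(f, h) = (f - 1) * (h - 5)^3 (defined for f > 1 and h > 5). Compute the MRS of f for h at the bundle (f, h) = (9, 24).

MRS = 19/24

MU_f = (h−5)^3, MU_h = 3·(f−1)·(h−5)^2.
MRS = (1/3)·(h−5)/(f−1).
At (9, 24): MRS = 19/24.
That is, one extra unit of f is worth 19/24 units of h at the margin.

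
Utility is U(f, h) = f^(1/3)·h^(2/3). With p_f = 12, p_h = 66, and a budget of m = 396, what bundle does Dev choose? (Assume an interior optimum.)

MU_f = 1/3·f^(-2/3)·h^(2/3) and MU_h = 2/3·f^(1/3)·h^(-1/3).
MRS = MU_f/MU_h = (0.5)·h/f.
Tangency: set MRS = p_f/p_h = 12/66 = 2/11.
So (0.5)·h/f = 2/11, i.e. h = (4/11)·f.
Substitute into the budget 12·f + 66·h = 396: 36·f = 396, so f* = 11.
Then h* = (4/11)·11 = 4.

f* = 11, h* = 4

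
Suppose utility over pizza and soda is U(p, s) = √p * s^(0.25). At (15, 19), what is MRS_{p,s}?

MU_p = 0.5·p^(-0.5)·s^(0.25) and MU_s = 0.25·√p·s^(-0.75).
MRS = MU_p/MU_s = (2)·s/p.
At (15, 19): MRS = 38/15.
So at (15, 19) the consumer would give up 38/15 units of s for one more unit of p.

MRS = 38/15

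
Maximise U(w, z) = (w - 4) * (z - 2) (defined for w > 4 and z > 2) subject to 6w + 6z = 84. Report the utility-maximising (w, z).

w* = 8, z* = 6

MU_w = (z−2), MU_z = (w−4).
MRS = (z−2)/(w−4).
Tangency: set MRS = p_w/p_z = 6/6 = 1.
So (z − 2)/(w − 4) = 1, i.e. (z − 2) = (w − 4).
Rewrite the budget in excess-of-subsistence terms: 6·(w − 4) + 6·(z − 2) = 84 − 6·4 − 6·2 = 48.
Substituting, 12·(w − 4) = 48, so w − 4 = 4 and w* = 8.
Then z − 2 = 4, so z* = 6.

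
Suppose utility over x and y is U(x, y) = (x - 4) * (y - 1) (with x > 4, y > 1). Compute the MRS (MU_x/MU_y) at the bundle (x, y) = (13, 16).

MU_x = (y−1), MU_y = (x−4).
MRS = (y−1)/(x−4).
At (13, 16): MRS = 5/3.
That is, one extra unit of x is worth 5/3 units of y at the margin.

MRS = 5/3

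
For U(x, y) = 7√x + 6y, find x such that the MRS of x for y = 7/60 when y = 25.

MU_x = 7/(2√x), MU_y = 6.
MRS = 7/(2√x) ÷ 6.
MRS depends only on x: (7/12)/√x = 7/60 ⇒ √x = (7/12)/(7/60) = 5 ⇒ x = 25.

x = 25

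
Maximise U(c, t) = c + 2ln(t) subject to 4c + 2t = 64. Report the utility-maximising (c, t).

c* = 14, t* = 4

MU_c = 1, MU_t = 2/t.
MRS = 1 ÷ (2/t).
Tangency: set MRS = p_c/p_t = 4/2 = 2.
MRS depends only on t: 0.5·t = 2 ⇒ t* = 2/0.5 = 4.
From the budget, 4·c = 64 − 2·4 = 56, so c* = 14.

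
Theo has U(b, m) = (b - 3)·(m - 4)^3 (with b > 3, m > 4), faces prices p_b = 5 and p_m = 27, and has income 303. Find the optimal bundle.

MU_b = (m−4)^3, MU_m = 3·(b−3)·(m−4)^2.
MRS = (1/3)·(m−4)/(b−3).
Tangency: set MRS = p_b/p_m = 5/27.
So (1/3)·(m − 4)/(b − 3) = 5/27, i.e. (m − 4) = (5/9)·(b − 3).
Rewrite the budget in excess-of-subsistence terms: 5·(b − 3) + 27·(m − 4) = 303 − 5·3 − 27·4 = 180.
Substituting, 20·(b − 3) = 180, so b − 3 = 9 and b* = 12.
Then m − 4 = (5/9)·9 = 5, so m* = 9.

b* = 12, m* = 9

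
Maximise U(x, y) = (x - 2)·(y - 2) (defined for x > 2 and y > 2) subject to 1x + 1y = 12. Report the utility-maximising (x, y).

MU_x = (y−2), MU_y = (x−2).
MRS = (y−2)/(x−2).
Tangency: set MRS = p_x/p_y = 1/1 = 1.
So (y − 2)/(x − 2) = 1, i.e. (y − 2) = (x − 2).
Rewrite the budget in excess-of-subsistence terms: 1·(x − 2) + 1·(y − 2) = 12 − 1·2 − 1·2 = 8.
Substituting, 2·(x − 2) = 8, so x − 2 = 4 and x* = 6.
Then y − 2 = 4, so y* = 6.

x* = 6, y* = 6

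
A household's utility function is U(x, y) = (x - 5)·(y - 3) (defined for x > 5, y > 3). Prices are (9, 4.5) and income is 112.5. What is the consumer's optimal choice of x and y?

MU_x = (y−3), MU_y = (x−5).
MRS = (y−3)/(x−5).
Tangency: set MRS = p_x/p_y = 9/4.5 = 2.
So (y − 3)/(x − 5) = 2, i.e. (y − 3) = 2·(x − 5).
Rewrite the budget in excess-of-subsistence terms: 9·(x − 5) + 4.5·(y − 3) = 112.5 − 9·5 − 4.5·3 = 54.
Substituting, 18·(x − 5) = 54, so x − 5 = 3 and x* = 8.
Then y − 3 = 2·3 = 6, so y* = 9.

x* = 8, y* = 9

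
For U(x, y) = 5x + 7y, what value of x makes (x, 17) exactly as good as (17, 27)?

x = 31

U(17, 27) = 274.
Set U(x, 17) = 274 and solve.
5x + 7·17 = 274 ⇒ 5x = 155 ⇒ x = 31.
Check: U(31, 17) = 274.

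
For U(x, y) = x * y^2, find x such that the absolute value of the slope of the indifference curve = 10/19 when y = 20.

x = 19

MU_x = y^2 and MU_y = 2·x·y.
MRS = MU_x/MU_y = (1/2)·y/x.
Substitute y = 20: MRS = 10/x. Setting 10/x = 10/19 gives x = 10/(10/19) = 19.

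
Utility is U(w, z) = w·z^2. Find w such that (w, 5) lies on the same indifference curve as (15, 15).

w = 135

U(15, 15) = 3375.
Set U(w, 5) = 3375 and solve.
With z = 5: 5^2 = 25, so w = 3375/25 = 135.
Check: U(135, 5) = 3375.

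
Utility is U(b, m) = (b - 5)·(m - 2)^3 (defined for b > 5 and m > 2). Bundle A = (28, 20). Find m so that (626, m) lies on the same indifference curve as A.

m = 8

U(28, 20) = 134136.
Set U(626, m) = 134136 and solve.
With b = 626: (626 − 5) = 621, so (m − 2)^3 = 134136/621 = 216.
Taking the cube root (with m > 2): m − 2 = 6, so m = 8.
Check: U(626, 8) = 134136.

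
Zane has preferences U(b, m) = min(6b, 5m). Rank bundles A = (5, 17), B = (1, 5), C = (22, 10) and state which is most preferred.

Evaluate utility at each bundle:
U(A) = 30.
U(B) = 6.
U(C) = 50.
Highest utility is C, so C ≻ A ≻ B.

Bundle C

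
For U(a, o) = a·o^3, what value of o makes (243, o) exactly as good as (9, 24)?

U(9, 24) = 124416.
Set U(243, o) = 124416 and solve.
With a = 243: o^3 = 124416/243 = 512; taking the cube root, o = 8.
Check: U(243, 8) = 124416.

o = 8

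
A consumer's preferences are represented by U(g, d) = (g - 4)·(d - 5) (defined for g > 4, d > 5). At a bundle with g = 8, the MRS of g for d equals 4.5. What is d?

d = 23

MU_g = (d−5), MU_d = (g−4).
MRS = (d−5)/(g−4).
Substitute g = 8: MRS = (d − 5)/4. Setting this equal to 4.5 gives d − 5 = 4.5·4 = 18, so d = 23.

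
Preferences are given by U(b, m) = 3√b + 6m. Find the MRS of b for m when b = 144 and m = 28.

MRS = 1/48

MU_b = 3/(2√b), MU_m = 6.
MRS = 3/(2√b) ÷ 6.
At (144, 28): MRS = 1/48.
So at (144, 28) the consumer would give up 1/48 units of m for one more unit of b.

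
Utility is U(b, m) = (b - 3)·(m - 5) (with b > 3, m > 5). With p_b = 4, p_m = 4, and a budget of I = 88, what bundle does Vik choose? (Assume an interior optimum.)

MU_b = (m−5), MU_m = (b−3).
MRS = (m−5)/(b−3).
Tangency: set MRS = p_b/p_m = 4/4 = 1.
So (m − 5)/(b − 3) = 1, i.e. (m − 5) = (b − 3).
Rewrite the budget in excess-of-subsistence terms: 4·(b − 3) + 4·(m − 5) = 88 − 4·3 − 4·5 = 56.
Substituting, 8·(b − 3) = 56, so b − 3 = 7 and b* = 10.
Then m − 5 = 7, so m* = 12.

b* = 10, m* = 12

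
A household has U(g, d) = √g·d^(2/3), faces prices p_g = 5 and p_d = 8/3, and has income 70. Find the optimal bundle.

MU_g = 0.5·g^(-0.5)·d^(2/3) and MU_d = 2/3·√g·d^(-1/3).
MRS = MU_g/MU_d = (0.75)·d/g.
Tangency: set MRS = p_g/p_d = 5/(8/3) = 1.875.
So (0.75)·d/g = 1.875, i.e. d = 2.5·g.
Substitute into the budget 5·g + (8/3)·d = 70: (35/3)·g = 70, so g* = 6.
Then d* = 2.5·6 = 15.

g* = 6, d* = 15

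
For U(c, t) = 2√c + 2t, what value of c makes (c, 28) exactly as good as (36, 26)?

U(36, 26) = 64.
Set U(c, 28) = 64 and solve.
With t = 28: 2√c = 64 − 2·28 = 8, so √c = 4 and c = 16.
Check: U(16, 28) = 64.

c = 16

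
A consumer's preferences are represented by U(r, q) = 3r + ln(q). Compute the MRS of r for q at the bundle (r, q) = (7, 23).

MRS = 69

MU_r = 3, MU_q = 1/q.
MRS = 3 ÷ (1/q).
At (7, 23): MRS = 69.
The indifference curve has slope −69 at this bundle.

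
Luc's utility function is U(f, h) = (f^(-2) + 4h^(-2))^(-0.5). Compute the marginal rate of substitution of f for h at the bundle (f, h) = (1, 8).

MRS = 128

For CES with ρ = -2, MRS = (1/4)·(h/f)^3.
At (1, 8): MRS = 128.
That is, one extra unit of f is worth 128 units of h at the margin.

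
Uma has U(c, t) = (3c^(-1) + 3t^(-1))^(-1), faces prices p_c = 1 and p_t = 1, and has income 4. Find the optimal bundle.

c* = 2, t* = 2

For CES with ρ = -1, MRS = (t/c)^2.
Tangency: set MRS = p_c/p_t = 1/1 = 1.
So (t/c)^2 = 1; taking the square root, t/c = 1, i.e. t = c.
Substitute into the budget 1·c + 1·t = 4: 2·c = 4, so c* = 2 and t* = 2.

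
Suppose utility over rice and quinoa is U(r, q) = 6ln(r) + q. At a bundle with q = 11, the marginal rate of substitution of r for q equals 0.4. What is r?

r = 15

MU_r = 6/r, MU_q = 1.
MRS = 6/r ÷ 1.
MRS depends only on r: 6/r = 0.4 ⇒ r = 6/0.4 = 15.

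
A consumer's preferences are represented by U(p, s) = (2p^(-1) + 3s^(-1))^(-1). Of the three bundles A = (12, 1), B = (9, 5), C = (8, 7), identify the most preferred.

Bundle C

Evaluate utility at each bundle:
U(A) = 0.316.
U(B) = 1.216.
U(C) = 1.474.
Highest utility is C, so C ≻ B ≻ A.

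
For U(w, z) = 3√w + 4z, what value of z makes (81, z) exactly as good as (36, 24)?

U(36, 24) = 114.
Set U(81, z) = 114 and solve.
With w = 81: √81 = 9, so 4z = 114 − 3·9 = 87 and z = 21.75.
Check: U(81, 21.75) = 114.

z = 21.75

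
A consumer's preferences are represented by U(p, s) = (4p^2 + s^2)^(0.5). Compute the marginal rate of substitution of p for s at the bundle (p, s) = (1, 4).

For CES with ρ = 2, MRS = (4/1)·(s/p)^(-1).
At (1, 4): MRS = 1.
That is, one extra unit of p is worth 1 units of s at the margin.

MRS = 1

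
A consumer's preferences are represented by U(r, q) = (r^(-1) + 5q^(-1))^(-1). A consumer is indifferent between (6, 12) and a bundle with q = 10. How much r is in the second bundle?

r = 12

U depends on (r, q) only through S = r^(-1) + 5q^(-1), so equal utility means equal S. At (6, 12): S = 7/12.
With q = 10: 5·10^(-1) = 0.5, so r^(-1) = 7/12 − 0.5 = 1/12.
Hence r = 1/(1/12) = 12.
Check: U(12, 10) = 1.7143.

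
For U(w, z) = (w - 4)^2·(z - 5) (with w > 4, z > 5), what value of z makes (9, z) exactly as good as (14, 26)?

U(14, 26) = 2100.
Set U(9, z) = 2100 and solve.
With w = 9: (9 − 4)^2 = 25, so (z − 5) = 2100/25 = 84.
So z = 5 + 84 = 89.
Check: U(9, 89) = 2100.

z = 89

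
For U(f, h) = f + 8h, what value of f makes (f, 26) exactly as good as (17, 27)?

U(17, 27) = 233.
Set U(f, 26) = 233 and solve.
f + 8·26 = 233 ⇒ f = 25 ⇒ f = 25.
Check: U(25, 26) = 233.

f = 25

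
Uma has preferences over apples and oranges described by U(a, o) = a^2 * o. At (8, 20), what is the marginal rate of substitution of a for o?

MRS = 5

MU_a = 2·a·o and MU_o = a^2.
MRS = MU_a/MU_o = (2/1)·o/a.
At (8, 20): MRS = 5.
So at (8, 20) the consumer would give up 5 units of o for one more unit of a.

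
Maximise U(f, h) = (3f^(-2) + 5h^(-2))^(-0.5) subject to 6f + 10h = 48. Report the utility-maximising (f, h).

For CES with ρ = -2, MRS = (3/5)·(h/f)^3.
Tangency: set MRS = p_f/p_h = 6/10 = 0.6.
So (h/f)^3 = 1; taking the cube root, h/f = 1, i.e. h = f.
Substitute into the budget 6·f + 10·h = 48: 16·f = 48, so f* = 3 and h* = 3.

f* = 3, h* = 3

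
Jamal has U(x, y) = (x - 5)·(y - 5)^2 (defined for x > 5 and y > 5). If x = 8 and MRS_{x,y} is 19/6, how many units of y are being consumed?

y = 24

MU_x = (y−5)^2, MU_y = 2·(x−5)·(y−5).
MRS = (1/2)·(y−5)/(x−5).
Substitute x = 8: MRS = (y − 5)/6. Setting this equal to 19/6 gives y − 5 = (19/6)·6 = 19, so y = 24.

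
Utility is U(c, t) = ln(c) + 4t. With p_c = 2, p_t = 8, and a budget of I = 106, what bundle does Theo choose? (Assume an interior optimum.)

c* = 1, t* = 13

MU_c = 1/c, MU_t = 4.
MRS = 1/c ÷ 4.
Tangency: set MRS = p_c/p_t = 2/8 = 0.25.
MRS depends only on c: 0.25/c = 0.25 ⇒ c* = 0.25/0.25 = 1.
From the budget, 8·t = 106 − 2·1 = 104, so t* = 13.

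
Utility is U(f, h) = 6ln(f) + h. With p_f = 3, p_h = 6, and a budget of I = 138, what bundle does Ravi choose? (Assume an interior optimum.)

MU_f = 6/f, MU_h = 1.
MRS = 6/f ÷ 1.
Tangency: set MRS = p_f/p_h = 3/6 = 0.5.
MRS depends only on f: 6/f = 0.5 ⇒ f* = 6/0.5 = 12.
From the budget, 6·h = 138 − 3·12 = 102, so h* = 17.

f* = 12, h* = 17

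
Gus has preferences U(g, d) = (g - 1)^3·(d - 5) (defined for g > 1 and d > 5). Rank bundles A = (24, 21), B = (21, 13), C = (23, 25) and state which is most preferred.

Evaluate utility at each bundle:
U(A) = 194672.
U(B) = 64000.
U(C) = 212960.
Highest utility is C, so C ≻ A ≻ B.

Bundle C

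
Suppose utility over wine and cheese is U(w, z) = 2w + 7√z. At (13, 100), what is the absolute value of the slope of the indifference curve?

MU_w = 2, MU_z = 7/(2√z).
MRS = 2 ÷ (7/(2√z)).
At (13, 100): MRS = 40/7.
So at (13, 100) the consumer would give up 40/7 units of z for one more unit of w.

MRS = 40/7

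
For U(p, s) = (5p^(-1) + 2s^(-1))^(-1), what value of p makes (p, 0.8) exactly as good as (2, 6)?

U depends on (p, s) only through S = 5p^(-1) + 2s^(-1), so equal utility means equal S. At (2, 6): S = 17/6.
With s = 0.8: 2·0.8^(-1) = 2.5, so 5p^(-1) = 17/6 − 2.5 = 1/3, i.e. p^(-1) = 1/15.
Hence p = 1/(1/15) = 15.
Check: U(15, 0.8) = 0.3529.

p = 15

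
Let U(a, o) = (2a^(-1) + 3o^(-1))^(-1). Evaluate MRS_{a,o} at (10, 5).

For CES with ρ = -1, MRS = (2/3)·(o/a)^2.
At (10, 5): MRS = 1/6.
The indifference curve has slope −1/6 at this bundle.

MRS = 1/6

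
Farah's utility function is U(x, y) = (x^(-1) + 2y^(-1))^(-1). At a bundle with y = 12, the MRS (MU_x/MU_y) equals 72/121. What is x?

x = 11

For CES with ρ = -1, MRS = (1/2)·(y/x)^2.
Setting (1/2)·(12/x)^2 = 72/121 gives (12/x)^2 = 144/121, so 12/x = 12/11 and x = 11.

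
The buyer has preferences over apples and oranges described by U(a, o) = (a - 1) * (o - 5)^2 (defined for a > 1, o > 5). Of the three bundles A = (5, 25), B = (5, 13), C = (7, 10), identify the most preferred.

Evaluate utility at each bundle:
U(A) = 1600.
U(B) = 256.
U(C) = 150.
Highest utility is A, so A ≻ B ≻ C.

Bundle A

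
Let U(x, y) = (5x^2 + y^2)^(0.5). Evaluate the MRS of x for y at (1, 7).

For CES with ρ = 2, MRS = (5/1)·(y/x)^(-1).
At (1, 7): MRS = 5/7.
That is, one extra unit of x is worth 5/7 units of y at the margin.

MRS = 5/7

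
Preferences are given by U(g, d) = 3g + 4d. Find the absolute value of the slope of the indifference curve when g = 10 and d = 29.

MU_g = 3, MU_d = 4, so MRS = 3/4 = 0.75 at every bundle.
At (10, 29): MRS = 0.75.
So at (10, 29) the consumer would give up 0.75 units of d for one more unit of g.

MRS = 0.75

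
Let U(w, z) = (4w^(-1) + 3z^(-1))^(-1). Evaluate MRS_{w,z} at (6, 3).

For CES with ρ = -1, MRS = (4/3)·(z/w)^2.
At (6, 3): MRS = 1/3.
The indifference curve has slope −1/3 at this bundle.

MRS = 1/3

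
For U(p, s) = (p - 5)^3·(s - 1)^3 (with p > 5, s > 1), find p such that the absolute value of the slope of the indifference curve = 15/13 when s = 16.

MU_p = 3·(p−5)^2·(s−1)^3, MU_s = 3·(p−5)^3·(s−1)^2.
MRS = (s−1)/(p−5).
Substitute s = 16: MRS = 15/(p − 5). Setting this equal to 15/13 gives p − 5 = 15/(15/13) = 13, so p = 18.

p = 18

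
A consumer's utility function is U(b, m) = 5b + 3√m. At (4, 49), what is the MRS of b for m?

MRS = 70/3

MU_b = 5, MU_m = 3/(2√m).
MRS = 5 ÷ (3/(2√m)).
At (4, 49): MRS = 70/3.
That is, one extra unit of b is worth 70/3 units of m at the margin.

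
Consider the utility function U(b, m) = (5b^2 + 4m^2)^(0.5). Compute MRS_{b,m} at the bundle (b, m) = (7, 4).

For CES with ρ = 2, MRS = (5/4)·(m/b)^(-1).
At (7, 4): MRS = 35/16.
The indifference curve has slope −35/16 at this bundle.

MRS = 35/16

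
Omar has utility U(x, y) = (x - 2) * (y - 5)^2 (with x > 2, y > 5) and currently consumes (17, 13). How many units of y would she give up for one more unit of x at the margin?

MRS = 4/15

MU_x = (y−5)^2, MU_y = 2·(x−2)·(y−5).
MRS = (1/2)·(y−5)/(x−2).
At (17, 13): MRS = 4/15.
The indifference curve has slope −4/15 at this bundle.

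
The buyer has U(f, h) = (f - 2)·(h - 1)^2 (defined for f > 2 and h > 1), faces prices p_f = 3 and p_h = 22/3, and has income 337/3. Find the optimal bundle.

f* = 13, h* = 10

MU_f = (h−1)^2, MU_h = 2·(f−2)·(h−1).
MRS = (1/2)·(h−1)/(f−2).
Tangency: set MRS = p_f/p_h = 3/(22/3) = 9/22.
So (1/2)·(h − 1)/(f − 2) = 9/22, i.e. (h − 1) = (9/11)·(f − 2).
Rewrite the budget in excess-of-subsistence terms: 3·(f − 2) + (22/3)·(h − 1) = 337/3 − 3·2 − (22/3)·1 = 99.
Substituting, 9·(f − 2) = 99, so f − 2 = 11 and f* = 13.
Then h − 1 = (9/11)·11 = 9, so h* = 10.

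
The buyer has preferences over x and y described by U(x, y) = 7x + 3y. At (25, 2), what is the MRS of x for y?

MU_x = 7, MU_y = 3, so MRS = 7/3 at every bundle.
At (25, 2): MRS = 7/3.
That is, one extra unit of x is worth 7/3 units of y at the margin.

MRS = 7/3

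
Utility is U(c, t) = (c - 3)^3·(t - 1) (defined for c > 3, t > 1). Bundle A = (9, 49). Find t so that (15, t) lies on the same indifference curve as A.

U(9, 49) = 10368.
Set U(15, t) = 10368 and solve.
With c = 15: (15 − 3)^3 = 1728, so (t − 1) = 10368/1728 = 6.
So t = 1 + 6 = 7.
Check: U(15, 7) = 10368.

t = 7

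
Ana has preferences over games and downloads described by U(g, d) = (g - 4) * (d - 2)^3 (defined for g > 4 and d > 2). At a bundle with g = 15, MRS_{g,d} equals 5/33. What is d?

MU_g = (d−2)^3, MU_d = 3·(g−4)·(d−2)^2.
MRS = (1/3)·(d−2)/(g−4).
Substitute g = 15: MRS = (d − 2)/33. Setting this equal to 5/33 gives d − 2 = (5/33)·33 = 5, so d = 7.

d = 7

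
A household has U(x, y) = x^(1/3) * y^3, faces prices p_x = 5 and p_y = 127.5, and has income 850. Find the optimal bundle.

x* = 17, y* = 6

MU_x = 1/3·x^(-2/3)·y^3 and MU_y = 3·x^(1/3)·y^2.
MRS = MU_x/MU_y = (1/9)·y/x.
Tangency: set MRS = p_x/p_y = 5/127.5 = 2/51.
So (1/9)·y/x = 2/51, i.e. y = (6/17)·x.
Substitute into the budget 5·x + 127.5·y = 850: 50·x = 850, so x* = 17.
Then y* = (6/17)·17 = 6.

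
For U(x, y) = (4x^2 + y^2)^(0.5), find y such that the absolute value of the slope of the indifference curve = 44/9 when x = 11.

For CES with ρ = 2, MRS = (4/1)·(y/x)^(-1).
Setting (4/1)·(y/11)^(-1) = 44/9 gives (y/11)^(-1) = 11/9, so y/11 = 9/11 and y = 9.

y = 9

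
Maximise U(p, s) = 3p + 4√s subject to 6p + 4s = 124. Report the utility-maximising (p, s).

MU_p = 3, MU_s = 4/(2√s).
MRS = 3 ÷ (4/(2√s)).
Tangency: set MRS = p_p/p_s = 6/4 = 1.5.
MRS depends only on s: 1.5·√s = 1.5 ⇒ √s = 1.5/1.5 = 1 ⇒ s* = 1.
From the budget, 6·p = 124 − 4·1 = 120, so p* = 20.

p* = 20, s* = 1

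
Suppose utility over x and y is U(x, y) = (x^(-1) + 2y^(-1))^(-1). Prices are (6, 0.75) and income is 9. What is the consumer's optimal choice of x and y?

For CES with ρ = -1, MRS = (1/2)·(y/x)^2.
Tangency: set MRS = p_x/p_y = 6/0.75 = 8.
So (y/x)^2 = 16; taking the square root, y/x = 4, i.e. y = 4·x.
Substitute into the budget 6·x + 0.75·y = 9: 9·x = 9, so x* = 1 and y* = 4·1 = 4.

x* = 1, y* = 4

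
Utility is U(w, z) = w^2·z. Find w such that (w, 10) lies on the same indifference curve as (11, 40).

w = 22

U(11, 40) = 4840.
Set U(w, 10) = 4840 and solve.
With z = 10: w^2 = 4840/10 = 484; taking the square root, w = 22.
Check: U(22, 10) = 4840.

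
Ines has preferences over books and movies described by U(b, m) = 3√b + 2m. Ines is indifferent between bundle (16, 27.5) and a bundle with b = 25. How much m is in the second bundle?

U(16, 27.5) = 67.
Set U(25, m) = 67 and solve.
With b = 25: √25 = 5, so 2m = 67 − 3·5 = 52 and m = 26.
Check: U(25, 26) = 67.

m = 26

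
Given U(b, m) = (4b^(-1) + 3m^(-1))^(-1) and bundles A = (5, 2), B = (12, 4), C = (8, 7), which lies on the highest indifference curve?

Evaluate utility at each bundle:
U(A) = 0.435.
U(B) = 0.923.
U(C) = 1.077.
Highest utility is C, so C ≻ B ≻ A.

Bundle C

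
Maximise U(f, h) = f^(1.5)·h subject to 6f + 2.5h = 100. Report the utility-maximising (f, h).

f* = 10, h* = 16

MU_f = 1.5·√f·h and MU_h = f^(1.5).
MRS = MU_f/MU_h = (1.5)·h/f.
Tangency: set MRS = p_f/p_h = 6/2.5 = 2.4.
So (1.5)·h/f = 2.4, i.e. h = 1.6·f.
Substitute into the budget 6·f + 2.5·h = 100: 10·f = 100, so f* = 10.
Then h* = 1.6·10 = 16.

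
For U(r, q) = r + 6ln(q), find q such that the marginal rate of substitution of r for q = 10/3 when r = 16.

MU_r = 1, MU_q = 6/q.
MRS = 1 ÷ (6/q).
MRS depends only on q: (1/6)·q = 10/3 ⇒ q = (10/3)/(1/6) = 20.

q = 20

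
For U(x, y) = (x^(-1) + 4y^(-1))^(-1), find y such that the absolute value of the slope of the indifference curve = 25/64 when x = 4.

For CES with ρ = -1, MRS = (1/4)·(y/x)^2.
Setting (1/4)·(y/4)^2 = 25/64 gives (y/4)^2 = 25/16, so y/4 = 1.25 and y = 5.

y = 5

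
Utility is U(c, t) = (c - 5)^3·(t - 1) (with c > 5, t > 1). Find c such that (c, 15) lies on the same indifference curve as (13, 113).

U(13, 113) = 57344.
Set U(c, 15) = 57344 and solve.
With t = 15: (15 − 1) = 14, so (c − 5)^3 = 57344/14 = 4096.
Taking the cube root (with c > 5): c − 5 = 16, so c = 21.
Check: U(21, 15) = 57344.

c = 21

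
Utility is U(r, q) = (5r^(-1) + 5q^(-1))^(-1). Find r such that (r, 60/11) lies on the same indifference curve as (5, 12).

r = 10

U depends on (r, q) only through S = 5r^(-1) + 5q^(-1), so equal utility means equal S. At (5, 12): S = 17/12.
With q = 60/11: 5·(60/11)^(-1) = 11/12, so 5r^(-1) = 17/12 − 11/12 = 0.5, i.e. r^(-1) = 0.1.
Hence r = 1/0.1 = 10.
Check: U(10, 60/11) = 0.7059.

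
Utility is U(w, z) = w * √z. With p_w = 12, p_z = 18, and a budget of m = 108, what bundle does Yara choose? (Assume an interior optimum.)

w* = 6, z* = 2

MU_w = √z and MU_z = 0.5·w·z^(-0.5).
MRS = MU_w/MU_z = (2)·z/w.
Tangency: set MRS = p_w/p_z = 12/18 = 2/3.
So (2)·z/w = 2/3, i.e. z = (1/3)·w.
Substitute into the budget 12·w + 18·z = 108: 18·w = 108, so w* = 6.
Then z* = (1/3)·6 = 2.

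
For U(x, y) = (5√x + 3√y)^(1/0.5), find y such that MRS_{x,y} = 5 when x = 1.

y = 9

For CES with ρ = 0.5, MRS = (5/3)·√(y/x).
Setting (5/3)·√(y/1) = 5 gives √(y/1) = 3, so y/1 = 9 and y = 9.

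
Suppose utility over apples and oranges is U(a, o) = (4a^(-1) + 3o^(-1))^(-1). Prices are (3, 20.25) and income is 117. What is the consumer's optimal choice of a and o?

a* = 12, o* = 4

For CES with ρ = -1, MRS = (4/3)·(o/a)^2.
Tangency: set MRS = p_a/p_o = 3/20.25 = 4/27.
So (o/a)^2 = 1/9; taking the square root, o/a = 1/3, i.e. o = (1/3)·a.
Substitute into the budget 3·a + 20.25·o = 117: 9.75·a = 117, so a* = 12 and o* = (1/3)·12 = 4.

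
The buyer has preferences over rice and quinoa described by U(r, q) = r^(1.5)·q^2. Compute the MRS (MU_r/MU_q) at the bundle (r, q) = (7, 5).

MU_r = 1.5·√r·q^2 and MU_q = 2·r^(1.5)·q.
MRS = MU_r/MU_q = (0.75)·q/r.
At (7, 5): MRS = 15/28.
That is, one extra unit of r is worth 15/28 units of q at the margin.

MRS = 15/28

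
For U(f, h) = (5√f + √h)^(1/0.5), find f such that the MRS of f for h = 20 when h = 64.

For CES with ρ = 0.5, MRS = (5/1)·√(h/f).
Setting (5/1)·√(64/f) = 20 gives √(64/f) = 4, so 64/f = 16 and f = 4.

f = 4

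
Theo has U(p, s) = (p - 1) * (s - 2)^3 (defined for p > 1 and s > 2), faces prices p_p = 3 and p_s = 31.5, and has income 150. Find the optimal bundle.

MU_p = (s−2)^3, MU_s = 3·(p−1)·(s−2)^2.
MRS = (1/3)·(s−2)/(p−1).
Tangency: set MRS = p_p/p_s = 3/31.5 = 2/21.
So (1/3)·(s − 2)/(p − 1) = 2/21, i.e. (s − 2) = (2/7)·(p − 1).
Rewrite the budget in excess-of-subsistence terms: 3·(p − 1) + 31.5·(s − 2) = 150 − 3·1 − 31.5·2 = 84.
Substituting, 12·(p − 1) = 84, so p − 1 = 7 and p* = 8.
Then s − 2 = (2/7)·7 = 2, so s* = 4.

p* = 8, s* = 4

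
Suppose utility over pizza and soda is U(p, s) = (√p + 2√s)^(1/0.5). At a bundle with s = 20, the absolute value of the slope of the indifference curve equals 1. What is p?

p = 5

For CES with ρ = 0.5, MRS = (1/2)·√(s/p).
Setting (1/2)·√(20/p) = 1 gives √(20/p) = 2, so 20/p = 4 and p = 5.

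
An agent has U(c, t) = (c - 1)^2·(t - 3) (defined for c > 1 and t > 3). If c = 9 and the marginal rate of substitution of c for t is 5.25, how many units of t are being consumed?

MU_c = 2·(c−1)·(t−3), MU_t = (c−1)^2.
MRS = (2/1)·(t−3)/(c−1).
Substitute c = 9: MRS = (t − 3)/4. Setting this equal to 5.25 gives t − 3 = 5.25·4 = 21, so t = 24.

t = 24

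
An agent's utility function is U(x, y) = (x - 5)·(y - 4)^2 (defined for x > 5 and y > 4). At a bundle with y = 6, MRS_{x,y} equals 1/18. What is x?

MU_x = (y−4)^2, MU_y = 2·(x−5)·(y−4).
MRS = (1/2)·(y−4)/(x−5).
Substitute y = 6: MRS = 1/(x − 5). Setting this equal to 1/18 gives x − 5 = 1/(1/18) = 18, so x = 23.

x = 23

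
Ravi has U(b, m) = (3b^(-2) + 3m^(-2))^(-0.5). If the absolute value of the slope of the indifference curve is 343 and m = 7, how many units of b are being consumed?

For CES with ρ = -2, MRS = (m/b)^3.
Setting (7/b)^3 = 343 gives 7/b = 7 and b = 1.

b = 1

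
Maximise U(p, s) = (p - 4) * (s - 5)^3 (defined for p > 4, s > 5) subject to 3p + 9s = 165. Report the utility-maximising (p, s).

p* = 13, s* = 14

MU_p = (s−5)^3, MU_s = 3·(p−4)·(s−5)^2.
MRS = (1/3)·(s−5)/(p−4).
Tangency: set MRS = p_p/p_s = 3/9 = 1/3.
So (1/3)·(s − 5)/(p − 4) = 1/3, i.e. (s − 5) = (p − 4).
Rewrite the budget in excess-of-subsistence terms: 3·(p − 4) + 9·(s − 5) = 165 − 3·4 − 9·5 = 108.
Substituting, 12·(p − 4) = 108, so p − 4 = 9 and p* = 13.
Then s − 5 = 9, so s* = 14.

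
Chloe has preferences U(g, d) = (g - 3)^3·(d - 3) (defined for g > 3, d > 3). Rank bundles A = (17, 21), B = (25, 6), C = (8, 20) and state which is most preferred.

Bundle A

Evaluate utility at each bundle:
U(A) = 49392.
U(B) = 31944.
U(C) = 2125.
Highest utility is A, so A ≻ B ≻ C.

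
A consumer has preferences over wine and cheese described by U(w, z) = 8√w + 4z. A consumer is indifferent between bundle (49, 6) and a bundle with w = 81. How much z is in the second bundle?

U(49, 6) = 80.
Set U(81, z) = 80 and solve.
With w = 81: √81 = 9, so 4z = 80 − 8·9 = 8 and z = 2.
Check: U(81, 2) = 80.

z = 2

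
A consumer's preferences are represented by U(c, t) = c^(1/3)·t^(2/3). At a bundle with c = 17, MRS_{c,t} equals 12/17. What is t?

MU_c = 1/3·c^(-2/3)·t^(2/3) and MU_t = 2/3·c^(1/3)·t^(-1/3).
MRS = MU_c/MU_t = (0.5)·t/c.
Substitute c = 17: MRS = t/34. Setting t/34 = 12/17 gives t = (12/17)·34 = 24.

t = 24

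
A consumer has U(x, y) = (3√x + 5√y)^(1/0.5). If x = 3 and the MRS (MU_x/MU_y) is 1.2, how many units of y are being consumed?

For CES with ρ = 0.5, MRS = (3/5)·√(y/x).
Setting (3/5)·√(y/3) = 1.2 gives √(y/3) = 2, so y/3 = 4 and y = 12.

y = 12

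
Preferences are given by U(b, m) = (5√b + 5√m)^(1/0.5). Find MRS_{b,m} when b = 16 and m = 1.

For CES with ρ = 0.5, MRS = √(m/b).
At (16, 1): MRS = 0.25.
The indifference curve has slope −0.25 at this bundle.

MRS = 0.25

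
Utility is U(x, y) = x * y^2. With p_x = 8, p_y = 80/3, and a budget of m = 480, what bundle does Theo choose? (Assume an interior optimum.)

x* = 20, y* = 12

MU_x = y^2 and MU_y = 2·x·y.
MRS = MU_x/MU_y = (1/2)·y/x.
Tangency: set MRS = p_x/p_y = 8/(80/3) = 0.3.
So (1/2)·y/x = 0.3, i.e. y = 0.6·x.
Substitute into the budget 8·x + (80/3)·y = 480: 24·x = 480, so x* = 20.
Then y* = 0.6·20 = 12.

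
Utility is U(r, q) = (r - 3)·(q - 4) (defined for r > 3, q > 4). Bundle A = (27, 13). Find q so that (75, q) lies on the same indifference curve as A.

q = 7

U(27, 13) = 216.
Set U(75, q) = 216 and solve.
With r = 75: (75 − 3) = 72, so (q − 4) = 216/72 = 3.
So q = 4 + 3 = 7.
Check: U(75, 7) = 216.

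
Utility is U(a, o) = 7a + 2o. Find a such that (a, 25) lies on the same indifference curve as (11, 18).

U(11, 18) = 113.
Set U(a, 25) = 113 and solve.
7a + 2·25 = 113 ⇒ 7a = 63 ⇒ a = 9.
Check: U(9, 25) = 113.

a = 9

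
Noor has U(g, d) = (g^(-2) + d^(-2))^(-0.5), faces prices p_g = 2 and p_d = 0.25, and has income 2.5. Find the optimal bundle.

For CES with ρ = -2, MRS = (d/g)^3.
Tangency: set MRS = p_g/p_d = 2/0.25 = 8.
So (d/g)^3 = 8; taking the cube root, d/g = 2, i.e. d = 2·g.
Substitute into the budget 2·g + 0.25·d = 2.5: 2.5·g = 2.5, so g* = 1 and d* = 2·1 = 2.

g* = 1, d* = 2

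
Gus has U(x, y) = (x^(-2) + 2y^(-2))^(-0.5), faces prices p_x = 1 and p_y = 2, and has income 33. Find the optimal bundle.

x* = 11, y* = 11

For CES with ρ = -2, MRS = (1/2)·(y/x)^3.
Tangency: set MRS = p_x/p_y = 1/2 = 0.5.
So (y/x)^3 = 1; taking the cube root, y/x = 1, i.e. y = x.
Substitute into the budget 1·x + 2·y = 33: 3·x = 33, so x* = 11 and y* = 11.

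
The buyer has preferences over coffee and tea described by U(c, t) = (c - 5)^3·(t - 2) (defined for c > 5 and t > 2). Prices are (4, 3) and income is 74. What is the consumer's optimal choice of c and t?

MU_c = 3·(c−5)^2·(t−2), MU_t = (c−5)^3.
MRS = (3/1)·(t−2)/(c−5).
Tangency: set MRS = p_c/p_t = 4/3.
So (3/1)·(t − 2)/(c − 5) = 4/3, i.e. (t − 2) = (4/9)·(c − 5).
Rewrite the budget in excess-of-subsistence terms: 4·(c − 5) + 3·(t − 2) = 74 − 4·5 − 3·2 = 48.
Substituting, (16/3)·(c − 5) = 48, so c − 5 = 9 and c* = 14.
Then t − 2 = (4/9)·9 = 4, so t* = 6.

c* = 14, t* = 6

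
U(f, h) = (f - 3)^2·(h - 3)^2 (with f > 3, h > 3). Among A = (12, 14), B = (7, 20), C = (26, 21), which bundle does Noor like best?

Bundle C

Evaluate utility at each bundle:
U(A) = 9801.
U(B) = 4624.
U(C) = 171396.
Highest utility is C, so C ≻ A ≻ B.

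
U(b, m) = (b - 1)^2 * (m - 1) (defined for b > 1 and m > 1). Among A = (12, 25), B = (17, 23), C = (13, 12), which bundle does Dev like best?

Evaluate utility at each bundle:
U(A) = 2904.
U(B) = 5632.
U(C) = 1584.
Highest utility is B, so B ≻ A ≻ C.

Bundle B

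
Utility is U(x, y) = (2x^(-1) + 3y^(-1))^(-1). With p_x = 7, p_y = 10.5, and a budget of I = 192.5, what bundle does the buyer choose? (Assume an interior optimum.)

For CES with ρ = -1, MRS = (2/3)·(y/x)^2.
Tangency: set MRS = p_x/p_y = 7/10.5 = 2/3.
So (y/x)^2 = 1; taking the square root, y/x = 1, i.e. y = x.
Substitute into the budget 7·x + 10.5·y = 192.5: 17.5·x = 192.5, so x* = 11 and y* = 11.

x* = 11, y* = 11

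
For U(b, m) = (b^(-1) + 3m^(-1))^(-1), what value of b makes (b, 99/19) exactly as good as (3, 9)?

b = 11

U depends on (b, m) only through S = b^(-1) + 3m^(-1), so equal utility means equal S. At (3, 9): S = 2/3.
With m = 99/19: 3·(99/19)^(-1) = 19/33, so b^(-1) = 2/3 − 19/33 = 1/11.
Hence b = 1/(1/11) = 11.
Check: U(11, 99/19) = 1.5.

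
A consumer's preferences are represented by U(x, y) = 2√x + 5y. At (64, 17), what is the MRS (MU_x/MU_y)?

MRS = 1/40

MU_x = 2/(2√x), MU_y = 5.
MRS = 2/(2√x) ÷ 5.
At (64, 17): MRS = 1/40.
So at (64, 17) the consumer would give up 1/40 units of y for one more unit of x.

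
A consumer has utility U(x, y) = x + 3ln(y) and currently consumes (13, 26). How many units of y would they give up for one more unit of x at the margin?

MU_x = 1, MU_y = 3/y.
MRS = 1 ÷ (3/y).
At (13, 26): MRS = 26/3.
The indifference curve has slope −26/3 at this bundle.

MRS = 26/3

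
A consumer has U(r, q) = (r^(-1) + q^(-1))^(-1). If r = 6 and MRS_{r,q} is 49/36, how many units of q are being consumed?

q = 7

For CES with ρ = -1, MRS = (q/r)^2.
Setting (q/6)^2 = 49/36 gives q/6 = 7/6 and q = 7.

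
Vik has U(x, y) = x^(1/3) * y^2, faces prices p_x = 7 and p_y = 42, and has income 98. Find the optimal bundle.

x* = 2, y* = 2

MU_x = 1/3·x^(-2/3)·y^2 and MU_y = 2·x^(1/3)·y.
MRS = MU_x/MU_y = (1/6)·y/x.
Tangency: set MRS = p_x/p_y = 7/42 = 1/6.
So (1/6)·y/x = 1/6, i.e. y = x.
Substitute into the budget 7·x + 42·y = 98: 49·x = 98, so x* = 2.
Then y* = 2.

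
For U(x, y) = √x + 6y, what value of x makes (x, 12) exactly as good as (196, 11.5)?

U(196, 11.5) = 83.
Set U(x, 12) = 83 and solve.
With y = 12: √x = 83 − 6·12 = 11, so √x = 11 and x = 121.
Check: U(121, 12) = 83.

x = 121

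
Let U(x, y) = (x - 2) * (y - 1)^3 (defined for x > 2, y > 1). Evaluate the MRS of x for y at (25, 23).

MRS = 22/69

MU_x = (y−1)^3, MU_y = 3·(x−2)·(y−1)^2.
MRS = (1/3)·(y−1)/(x−2).
At (25, 23): MRS = 22/69.
That is, one extra unit of x is worth 22/69 units of y at the margin.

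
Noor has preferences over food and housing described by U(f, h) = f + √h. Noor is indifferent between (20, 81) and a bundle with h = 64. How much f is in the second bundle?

f = 21

U(20, 81) = 29.
Set U(f, 64) = 29 and solve.
With h = 64: √64 = 8, so f = 29 − 8 = 21.
Check: U(21, 64) = 29.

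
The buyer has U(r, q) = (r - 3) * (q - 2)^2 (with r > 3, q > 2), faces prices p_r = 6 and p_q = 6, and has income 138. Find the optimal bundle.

r* = 9, q* = 14

MU_r = (q−2)^2, MU_q = 2·(r−3)·(q−2).
MRS = (1/2)·(q−2)/(r−3).
Tangency: set MRS = p_r/p_q = 6/6 = 1.
So (1/2)·(q − 2)/(r − 3) = 1, i.e. (q − 2) = 2·(r − 3).
Rewrite the budget in excess-of-subsistence terms: 6·(r − 3) + 6·(q − 2) = 138 − 6·3 − 6·2 = 108.
Substituting, 18·(r − 3) = 108, so r − 3 = 6 and r* = 9.
Then q − 2 = 2·6 = 12, so q* = 14.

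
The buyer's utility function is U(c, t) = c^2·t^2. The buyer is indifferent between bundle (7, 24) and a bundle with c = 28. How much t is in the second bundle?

U(7, 24) = 28224.
Set U(28, t) = 28224 and solve.
With c = 28: 28^2 = 784, so t^2 = 28224/784 = 36; taking the square root, t = 6.
Check: U(28, 6) = 28224.

t = 6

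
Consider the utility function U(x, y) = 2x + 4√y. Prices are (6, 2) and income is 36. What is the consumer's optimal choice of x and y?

MU_x = 2, MU_y = 4/(2√y).
MRS = 2 ÷ (4/(2√y)).
Tangency: set MRS = p_x/p_y = 6/2 = 3.
MRS depends only on y: √y = 3 ⇒ √y = 3 ⇒ y* = 9.
From the budget, 6·x = 36 − 2·9 = 18, so x* = 3.

x* = 3, y* = 9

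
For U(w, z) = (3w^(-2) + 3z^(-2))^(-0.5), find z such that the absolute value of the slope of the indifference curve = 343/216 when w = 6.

For CES with ρ = -2, MRS = (z/w)^3.
Setting (z/6)^3 = 343/216 gives z/6 = 7/6 and z = 7.

z = 7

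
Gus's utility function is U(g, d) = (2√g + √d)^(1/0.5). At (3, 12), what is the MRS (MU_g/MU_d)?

For CES with ρ = 0.5, MRS = (2/1)·√(d/g).
At (3, 12): MRS = 4.
So at (3, 12) the consumer would give up 4 units of d for one more unit of g.

MRS = 4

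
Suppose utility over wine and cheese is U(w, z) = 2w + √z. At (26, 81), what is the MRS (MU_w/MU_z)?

MU_w = 2, MU_z = 1/(2√z).
MRS = 2 ÷ (1/(2√z)).
At (26, 81): MRS = 36.
The indifference curve has slope −36 at this bundle.

MRS = 36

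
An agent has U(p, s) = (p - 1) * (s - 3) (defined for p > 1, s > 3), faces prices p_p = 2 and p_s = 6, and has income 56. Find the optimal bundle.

MU_p = (s−3), MU_s = (p−1).
MRS = (s−3)/(p−1).
Tangency: set MRS = p_p/p_s = 2/6 = 1/3.
So (s − 3)/(p − 1) = 1/3, i.e. (s − 3) = (1/3)·(p − 1).
Rewrite the budget in excess-of-subsistence terms: 2·(p − 1) + 6·(s − 3) = 56 − 2·1 − 6·3 = 36.
Substituting, 4·(p − 1) = 36, so p − 1 = 9 and p* = 10.
Then s − 3 = (1/3)·9 = 3, so s* = 6.

p* = 10, s* = 6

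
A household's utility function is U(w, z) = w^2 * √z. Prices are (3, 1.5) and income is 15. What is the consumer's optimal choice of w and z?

MU_w = 2·w·√z and MU_z = 0.5·w^2·z^(-0.5).
MRS = MU_w/MU_z = (4)·z/w.
Tangency: set MRS = p_w/p_z = 3/1.5 = 2.
So (4)·z/w = 2, i.e. z = 0.5·w.
Substitute into the budget 3·w + 1.5·z = 15: 3.75·w = 15, so w* = 4.
Then z* = 0.5·4 = 2.

w* = 4, z* = 2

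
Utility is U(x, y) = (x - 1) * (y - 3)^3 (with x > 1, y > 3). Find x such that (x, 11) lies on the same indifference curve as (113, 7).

U(113, 7) = 7168.
Set U(x, 11) = 7168 and solve.
With y = 11: (11 − 3)^3 = 512, so (x − 1) = 7168/512 = 14.
So x = 1 + 14 = 15.
Check: U(15, 11) = 7168.

x = 15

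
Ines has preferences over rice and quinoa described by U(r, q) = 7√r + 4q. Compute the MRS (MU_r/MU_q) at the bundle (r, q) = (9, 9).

MU_r = 7/(2√r), MU_q = 4.
MRS = 7/(2√r) ÷ 4.
At (9, 9): MRS = 7/24.
So at (9, 9) the consumer would give up 7/24 units of q for one more unit of r.

MRS = 7/24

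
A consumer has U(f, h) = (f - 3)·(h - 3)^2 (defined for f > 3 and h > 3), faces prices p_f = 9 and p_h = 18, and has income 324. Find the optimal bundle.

MU_f = (h−3)^2, MU_h = 2·(f−3)·(h−3).
MRS = (1/2)·(h−3)/(f−3).
Tangency: set MRS = p_f/p_h = 9/18 = 0.5.
So (1/2)·(h − 3)/(f − 3) = 0.5, i.e. (h − 3) = (f − 3).
Rewrite the budget in excess-of-subsistence terms: 9·(f − 3) + 18·(h − 3) = 324 − 9·3 − 18·3 = 243.
Substituting, 27·(f − 3) = 243, so f − 3 = 9 and f* = 12.
Then h − 3 = 9, so h* = 12.

f* = 12, h* = 12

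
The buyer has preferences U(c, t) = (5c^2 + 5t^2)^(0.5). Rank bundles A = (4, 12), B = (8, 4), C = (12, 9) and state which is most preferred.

Evaluate utility at each bundle:
U(A) = 28.284.
U(B) = 20.000.
U(C) = 33.541.
Highest utility is C, so C ≻ A ≻ B.

Bundle C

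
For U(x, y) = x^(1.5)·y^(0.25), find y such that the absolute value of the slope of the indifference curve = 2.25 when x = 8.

MU_x = 1.5·√x·y^(0.25) and MU_y = 0.25·x^(1.5)·y^(-0.75).
MRS = MU_x/MU_y = (6)·y/x.
Substitute x = 8: MRS = y/(4/3). Setting y/(4/3) = 2.25 gives y = 2.25·(4/3) = 3.

y = 3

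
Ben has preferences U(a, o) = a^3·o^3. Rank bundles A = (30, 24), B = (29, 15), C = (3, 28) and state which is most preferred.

Evaluate utility at each bundle:
U(A) = 373248000.
U(B) = 82312875.
U(C) = 592704.
Highest utility is A, so A ≻ B ≻ C.

Bundle A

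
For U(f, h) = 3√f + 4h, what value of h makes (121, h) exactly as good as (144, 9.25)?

U(144, 9.25) = 73.
Set U(121, h) = 73 and solve.
With f = 121: √121 = 11, so 4h = 73 − 3·11 = 40 and h = 10.
Check: U(121, 10) = 73.

h = 10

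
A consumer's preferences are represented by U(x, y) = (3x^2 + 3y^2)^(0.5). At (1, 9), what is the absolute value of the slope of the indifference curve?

For CES with ρ = 2, MRS = (y/x)^(-1).
At (1, 9): MRS = 1/9.
So at (1, 9) the consumer would give up 1/9 units of y for one more unit of x.

MRS = 1/9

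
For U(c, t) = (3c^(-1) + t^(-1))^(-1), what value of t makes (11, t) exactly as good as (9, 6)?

U depends on (c, t) only through S = 3c^(-1) + t^(-1), so equal utility means equal S. At (9, 6): S = 0.5.
With c = 11: 3·11^(-1) = 3/11, so t^(-1) = 0.5 − 3/11 = 5/22.
Hence t = 1/(5/22) = 4.4.
Check: U(11, 4.4) = 2.

t = 4.4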